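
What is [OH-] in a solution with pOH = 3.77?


[OH-] = 10^(-pOH)
[OH-] = 10^(-3.77)
[OH-] = 1.698e-04 M

1.698e-04 M


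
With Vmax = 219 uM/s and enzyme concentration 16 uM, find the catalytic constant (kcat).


kcat = Vmax / [E]t
kcat = 219 / 16
kcat = 13.6875 s^-1

13.6875 s^-1


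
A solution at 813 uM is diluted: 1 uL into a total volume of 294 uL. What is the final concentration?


C2 = C1 * V1 / V2
C2 = 813 * 1 / 294
C2 = 2.7653 uM

2.7653 uM


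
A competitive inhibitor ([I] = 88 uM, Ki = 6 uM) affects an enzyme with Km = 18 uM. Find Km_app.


Km_app = Km * (1 + [I]/Ki)
Km_app = 18 * (1 + 88/6)
Km_app = 282.0 uM

282.0 uM


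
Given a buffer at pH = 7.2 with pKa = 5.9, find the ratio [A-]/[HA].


[A-]/[HA] = 10^(pH - pKa)
= 10^(7.2 - 5.9)
= 19.9526

19.9526


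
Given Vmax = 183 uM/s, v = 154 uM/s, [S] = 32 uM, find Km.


Km = [S] * (Vmax - v) / v
Km = 32 * (183 - 154) / 154
Km = 6.026 uM

6.026 uM


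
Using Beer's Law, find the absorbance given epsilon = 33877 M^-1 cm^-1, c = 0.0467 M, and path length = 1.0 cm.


A = epsilon * c * l
A = 33877 * 0.0467 * 1.0
A = 1582.0559

1582.0559


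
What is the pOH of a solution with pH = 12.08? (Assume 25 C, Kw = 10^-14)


pOH = 14 - pH
pOH = 14 - 12.08
pOH = 1.92

1.92


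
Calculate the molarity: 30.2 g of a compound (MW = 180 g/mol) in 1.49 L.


C = (mass / MW) / volume
C = (30.2 / 180) / 1.49
C = 0.1126 M

0.1126 M


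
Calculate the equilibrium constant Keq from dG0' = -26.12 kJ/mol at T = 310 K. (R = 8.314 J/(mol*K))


Keq = exp(-dG0 * 1000 / (R * T))
Keq = exp(-(-26.12) * 1000 / (8.314 * 310))
Keq = 25196.9878

25196.9878


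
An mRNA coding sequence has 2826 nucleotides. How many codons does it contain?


codons = nucleotides / 3
codons = 2826 / 3 = 942

942


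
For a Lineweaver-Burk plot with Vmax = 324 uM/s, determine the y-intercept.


y-intercept = 1/Vmax
= 1/324
= 0.0031 s/uM

0.0031 s/uM


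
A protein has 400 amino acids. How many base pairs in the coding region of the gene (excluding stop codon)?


Each amino acid = 1 codon = 3 bp
bp = 400 * 3 = 1200 bp

1200 bp


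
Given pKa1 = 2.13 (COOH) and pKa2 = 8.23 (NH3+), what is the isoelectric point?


pI = (pKa1 + pKa2) / 2
pI = (2.13 + 8.23) / 2
pI = 5.18

5.18


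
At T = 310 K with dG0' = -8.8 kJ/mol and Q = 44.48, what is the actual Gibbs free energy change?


dG = dG0' + RT * ln(Q) / 1000
dG = -8.8 + 8.314 * 310 * ln(44.48) / 1000
dG = 0.9811 kJ/mol

0.9811 kJ/mol


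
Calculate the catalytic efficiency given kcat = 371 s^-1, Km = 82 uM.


Catalytic efficiency = kcat / Km
= 371 / 82
= 4.5244 uM^-1*s^-1

4.5244 uM^-1*s^-1


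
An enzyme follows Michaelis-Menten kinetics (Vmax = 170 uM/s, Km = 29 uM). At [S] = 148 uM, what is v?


v = Vmax * [S] / (Km + [S])
v = 170 * 148 / (29 + 148)
v = 142.1469 uM/s

142.1469 uM/s


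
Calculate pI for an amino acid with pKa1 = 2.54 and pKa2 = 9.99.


pI = (pKa1 + pKa2) / 2
pI = (2.54 + 9.99) / 2
pI = 6.265

6.265


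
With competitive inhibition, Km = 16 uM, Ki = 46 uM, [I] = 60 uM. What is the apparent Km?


Km_app = Km * (1 + [I]/Ki)
Km_app = 16 * (1 + 60/46)
Km_app = 36.8696 uM

36.8696 uM


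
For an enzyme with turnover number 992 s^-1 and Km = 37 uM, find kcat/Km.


Catalytic efficiency = kcat / Km
= 992 / 37
= 26.8108 uM^-1*s^-1

26.8108 uM^-1*s^-1


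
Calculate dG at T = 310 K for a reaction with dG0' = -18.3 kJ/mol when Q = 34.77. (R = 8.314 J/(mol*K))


dG = dG0' + RT * ln(Q) / 1000
dG = -18.3 + 8.314 * 310 * ln(34.77) / 1000
dG = -9.1537 kJ/mol

-9.1537 kJ/mol


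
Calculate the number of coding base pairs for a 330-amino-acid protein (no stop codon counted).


Each amino acid = 1 codon = 3 bp
bp = 330 * 3 = 990 bp

990 bp


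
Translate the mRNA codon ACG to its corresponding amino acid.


Standard genetic code lookup.
Codon ACG -> Thr

Thr


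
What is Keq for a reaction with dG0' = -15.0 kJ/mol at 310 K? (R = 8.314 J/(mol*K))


Keq = exp(-dG0 * 1000 / (R * T))
Keq = exp(-(-15.0) * 1000 / (8.314 * 310))
Keq = 336.9565

336.9565


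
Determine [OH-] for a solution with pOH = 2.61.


[OH-] = 10^(-pOH)
[OH-] = 10^(-2.61)
[OH-] = 0.0025 M

0.0025 M


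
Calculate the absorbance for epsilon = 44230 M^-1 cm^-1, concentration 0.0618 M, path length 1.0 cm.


A = epsilon * c * l
A = 44230 * 0.0618 * 1.0
A = 2733.414

2733.414


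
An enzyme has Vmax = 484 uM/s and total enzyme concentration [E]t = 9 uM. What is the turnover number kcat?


kcat = Vmax / [E]t
kcat = 484 / 9
kcat = 53.7778 s^-1

53.7778 s^-1


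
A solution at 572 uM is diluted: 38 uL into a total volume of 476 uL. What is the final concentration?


C2 = C1 * V1 / V2
C2 = 572 * 38 / 476
C2 = 45.6639 uM

45.6639 uM


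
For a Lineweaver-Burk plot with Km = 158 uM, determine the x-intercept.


x-intercept = -1/Km
= -1/158
= -0.0063 1/uM

-0.0063 1/uM


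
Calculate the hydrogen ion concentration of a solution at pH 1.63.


[H+] = 10^(-pH)
[H+] = 10^(-1.63)
[H+] = 0.0234 M

0.0234 M


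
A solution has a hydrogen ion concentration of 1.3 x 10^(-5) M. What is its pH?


pH = -log10([H+])
pH = -log10(1.3 x 10^(-5))
pH = 4.8861

4.8861


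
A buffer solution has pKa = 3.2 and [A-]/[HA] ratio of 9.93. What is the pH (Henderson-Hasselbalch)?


pH = pKa + log10([A-]/[HA])
pH = 3.2 + log10(9.93)
pH = 4.1969

4.1969


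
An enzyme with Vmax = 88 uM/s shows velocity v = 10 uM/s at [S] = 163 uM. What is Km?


Km = [S] * (Vmax - v) / v
Km = 163 * (88 - 10) / 10
Km = 1271.4 uM

1271.4 uM


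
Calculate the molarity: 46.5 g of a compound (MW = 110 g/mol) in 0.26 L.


C = (mass / MW) / volume
C = (46.5 / 110) / 0.26
C = 1.6259 M

1.6259 M


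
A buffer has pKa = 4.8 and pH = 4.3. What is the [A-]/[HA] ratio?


[A-]/[HA] = 10^(pH - pKa)
= 10^(4.3 - 4.8)
= 0.3162

0.3162


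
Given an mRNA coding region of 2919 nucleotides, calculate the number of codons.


codons = nucleotides / 3
codons = 2919 / 3 = 973

973


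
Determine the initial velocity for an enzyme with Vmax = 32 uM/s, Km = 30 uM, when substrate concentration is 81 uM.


v = Vmax * [S] / (Km + [S])
v = 32 * 81 / (30 + 81)
v = 23.3514 uM/s

23.3514 uM/s


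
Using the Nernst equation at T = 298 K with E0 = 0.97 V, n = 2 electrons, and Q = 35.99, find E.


E = E0 - (RT/nF) * ln(Q)
E = 0.97 - (8.314 * 298 / (2 * 96485)) * ln(35.99)
E = 0.924 V

0.924 V


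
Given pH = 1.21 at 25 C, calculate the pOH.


pOH = 14 - pH
pOH = 14 - 1.21
pOH = 12.79

12.79


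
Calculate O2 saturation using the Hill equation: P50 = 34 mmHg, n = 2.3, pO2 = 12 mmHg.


Y = pO2^n / (P50^n + pO2^n)
Y = 12^2.3 / (34^2.3 + 12^2.3)
Y = 8.35%

8.35%


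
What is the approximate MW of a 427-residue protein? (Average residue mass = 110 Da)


MW = n_residues * 110 Da
MW = 427 * 110
MW = 46970 Da

46970 Da


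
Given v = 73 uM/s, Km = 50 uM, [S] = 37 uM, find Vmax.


Vmax = v * (Km + [S]) / [S]
Vmax = 73 * (50 + 37) / 37
Vmax = 171.6486 uM/s

171.6486 uM/s


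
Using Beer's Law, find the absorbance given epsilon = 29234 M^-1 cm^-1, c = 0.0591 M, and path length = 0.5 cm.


A = epsilon * c * l
A = 29234 * 0.0591 * 0.5
A = 863.8647

863.8647


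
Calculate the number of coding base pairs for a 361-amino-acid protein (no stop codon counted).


Each amino acid = 1 codon = 3 bp
bp = 361 * 3 = 1083 bp

1083 bp


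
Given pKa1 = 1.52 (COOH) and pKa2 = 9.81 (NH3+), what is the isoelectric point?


pI = (pKa1 + pKa2) / 2
pI = (1.52 + 9.81) / 2
pI = 5.665

5.665


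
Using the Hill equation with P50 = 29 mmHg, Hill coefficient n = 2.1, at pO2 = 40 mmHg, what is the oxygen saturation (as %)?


Y = pO2^n / (P50^n + pO2^n)
Y = 40^2.1 / (29^2.1 + 40^2.1)
Y = 66.27%

66.27%


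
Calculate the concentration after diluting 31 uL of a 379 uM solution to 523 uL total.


C2 = C1 * V1 / V2
C2 = 379 * 31 / 523
C2 = 22.4646 uM

22.4646 uM


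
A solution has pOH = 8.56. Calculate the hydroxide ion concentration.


[OH-] = 10^(-pOH)
[OH-] = 10^(-8.56)
[OH-] = 2.754e-09 M

2.754e-09 M


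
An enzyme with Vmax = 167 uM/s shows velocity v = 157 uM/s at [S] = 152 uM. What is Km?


Km = [S] * (Vmax - v) / v
Km = 152 * (167 - 157) / 157
Km = 9.6815 uM

9.6815 uM


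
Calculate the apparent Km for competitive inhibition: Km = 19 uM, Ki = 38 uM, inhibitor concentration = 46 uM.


Km_app = Km * (1 + [I]/Ki)
Km_app = 19 * (1 + 46/38)
Km_app = 42.0 uM

42.0 uM


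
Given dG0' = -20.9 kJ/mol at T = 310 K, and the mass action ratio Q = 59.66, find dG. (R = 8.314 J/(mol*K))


dG = dG0' + RT * ln(Q) / 1000
dG = -20.9 + 8.314 * 310 * ln(59.66) / 1000
dG = -10.3621 kJ/mol

-10.3621 kJ/mol


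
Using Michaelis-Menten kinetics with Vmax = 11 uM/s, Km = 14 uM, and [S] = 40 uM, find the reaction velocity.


v = Vmax * [S] / (Km + [S])
v = 11 * 40 / (14 + 40)
v = 8.1481 uM/s

8.1481 uM/s


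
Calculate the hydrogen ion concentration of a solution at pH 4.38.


[H+] = 10^(-pH)
[H+] = 10^(-4.38)
[H+] = 4.169e-05 M

4.169e-05 M


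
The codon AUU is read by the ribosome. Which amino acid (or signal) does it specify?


Standard genetic code lookup.
Codon AUU -> Ile

Ile


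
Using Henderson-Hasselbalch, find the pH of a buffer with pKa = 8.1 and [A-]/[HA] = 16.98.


pH = pKa + log10([A-]/[HA])
pH = 8.1 + log10(16.98)
pH = 9.3299

9.3299


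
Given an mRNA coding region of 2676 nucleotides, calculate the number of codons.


codons = nucleotides / 3
codons = 2676 / 3 = 892

892


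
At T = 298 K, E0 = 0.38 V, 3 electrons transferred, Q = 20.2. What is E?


E = E0 - (RT/nF) * ln(Q)
E = 0.38 - (8.314 * 298 / (3 * 96485)) * ln(20.2)
E = 0.3543 V

0.3543 V


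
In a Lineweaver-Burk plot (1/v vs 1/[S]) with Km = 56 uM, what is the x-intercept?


x-intercept = -1/Km
= -1/56
= -0.0179 1/uM

-0.0179 1/uM


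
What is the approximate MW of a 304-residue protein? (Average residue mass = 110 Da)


MW = n_residues * 110 Da
MW = 304 * 110
MW = 33440 Da

33440 Da


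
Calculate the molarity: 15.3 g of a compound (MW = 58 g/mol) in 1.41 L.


C = (mass / MW) / volume
C = (15.3 / 58) / 1.41
C = 0.1871 M

0.1871 M


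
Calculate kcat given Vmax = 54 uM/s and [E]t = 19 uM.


kcat = Vmax / [E]t
kcat = 54 / 19
kcat = 2.8421 s^-1

2.8421 s^-1


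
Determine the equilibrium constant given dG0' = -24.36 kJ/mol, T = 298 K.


Keq = exp(-dG0 * 1000 / (R * T))
Keq = exp(-(-24.36) * 1000 / (8.314 * 298))
Keq = 18624.0064

18624.0064


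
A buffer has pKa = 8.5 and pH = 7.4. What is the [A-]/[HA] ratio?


[A-]/[HA] = 10^(pH - pKa)
= 10^(7.4 - 8.5)
= 0.0794

0.0794


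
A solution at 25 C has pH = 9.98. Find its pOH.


pOH = 14 - pH
pOH = 14 - 9.98
pOH = 4.02

4.02


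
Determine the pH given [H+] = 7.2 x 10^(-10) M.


pH = -log10([H+])
pH = -log10(7.2 x 10^(-10))
pH = 9.1427

9.1427


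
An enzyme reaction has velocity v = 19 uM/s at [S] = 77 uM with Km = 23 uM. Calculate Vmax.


Vmax = v * (Km + [S]) / [S]
Vmax = 19 * (23 + 77) / 77
Vmax = 24.6753 uM/s

24.6753 uM/s


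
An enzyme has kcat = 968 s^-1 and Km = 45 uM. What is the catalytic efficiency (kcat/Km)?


Catalytic efficiency = kcat / Km
= 968 / 45
= 21.5111 uM^-1*s^-1

21.5111 uM^-1*s^-1


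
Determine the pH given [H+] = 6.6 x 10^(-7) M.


pH = -log10([H+])
pH = -log10(6.6 x 10^(-7))
pH = 6.1805

6.1805


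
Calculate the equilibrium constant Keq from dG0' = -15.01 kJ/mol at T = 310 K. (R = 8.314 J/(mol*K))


Keq = exp(-dG0 * 1000 / (R * T))
Keq = exp(-(-15.01) * 1000 / (8.314 * 310))
Keq = 338.2664

338.2664


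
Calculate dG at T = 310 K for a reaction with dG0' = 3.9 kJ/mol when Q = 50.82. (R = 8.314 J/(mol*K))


dG = dG0' + RT * ln(Q) / 1000
dG = 3.9 + 8.314 * 310 * ln(50.82) / 1000
dG = 14.0245 kJ/mol

14.0245 kJ/mol


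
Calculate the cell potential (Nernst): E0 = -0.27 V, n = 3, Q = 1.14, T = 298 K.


E = E0 - (RT/nF) * ln(Q)
E = -0.27 - (8.314 * 298 / (3 * 96485)) * ln(1.14)
E = -0.2711 V

-0.2711 V


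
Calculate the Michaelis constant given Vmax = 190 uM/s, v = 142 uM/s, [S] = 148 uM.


Km = [S] * (Vmax - v) / v
Km = 148 * (190 - 142) / 142
Km = 50.0282 uM

50.0282 uM


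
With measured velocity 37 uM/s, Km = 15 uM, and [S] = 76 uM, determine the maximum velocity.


Vmax = v * (Km + [S]) / [S]
Vmax = 37 * (15 + 76) / 76
Vmax = 44.3026 uM/s

44.3026 uM/s


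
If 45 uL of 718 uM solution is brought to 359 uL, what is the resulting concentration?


C2 = C1 * V1 / V2
C2 = 718 * 45 / 359
C2 = 90.0 uM

90.0 uM


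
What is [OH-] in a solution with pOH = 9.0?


[OH-] = 10^(-pOH)
[OH-] = 10^(-9.0)
[OH-] = 1.000e-09 M

1.000e-09 M


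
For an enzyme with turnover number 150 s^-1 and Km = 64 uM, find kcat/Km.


Catalytic efficiency = kcat / Km
= 150 / 64
= 2.3438 uM^-1*s^-1

2.3438 uM^-1*s^-1


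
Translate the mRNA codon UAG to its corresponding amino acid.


Standard genetic code lookup.
Codon UAG -> Stop

Stop


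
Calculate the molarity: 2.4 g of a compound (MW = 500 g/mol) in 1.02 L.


C = (mass / MW) / volume
C = (2.4 / 500) / 1.02
C = 0.0047 M

0.0047 M


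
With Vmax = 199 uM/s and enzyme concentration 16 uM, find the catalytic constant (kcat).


kcat = Vmax / [E]t
kcat = 199 / 16
kcat = 12.4375 s^-1

12.4375 s^-1


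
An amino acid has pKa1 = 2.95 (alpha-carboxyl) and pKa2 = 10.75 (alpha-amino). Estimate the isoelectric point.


pI = (pKa1 + pKa2) / 2
pI = (2.95 + 10.75) / 2
pI = 6.85

6.85


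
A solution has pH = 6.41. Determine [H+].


[H+] = 10^(-pH)
[H+] = 10^(-6.41)
[H+] = 3.890e-07 M

3.890e-07 M


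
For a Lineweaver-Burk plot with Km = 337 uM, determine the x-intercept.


x-intercept = -1/Km
= -1/337
= -0.003 1/uM

-0.003 1/uM


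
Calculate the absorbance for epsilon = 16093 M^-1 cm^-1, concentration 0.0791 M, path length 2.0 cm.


A = epsilon * c * l
A = 16093 * 0.0791 * 2.0
A = 2545.9126

2545.9126


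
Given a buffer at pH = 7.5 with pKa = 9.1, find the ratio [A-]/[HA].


[A-]/[HA] = 10^(pH - pKa)
= 10^(7.5 - 9.1)
= 0.0251

0.0251


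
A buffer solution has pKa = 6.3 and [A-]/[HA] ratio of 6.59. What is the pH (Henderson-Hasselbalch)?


pH = pKa + log10([A-]/[HA])
pH = 6.3 + log10(6.59)
pH = 7.1189

7.1189


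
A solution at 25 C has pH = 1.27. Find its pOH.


pOH = 14 - pH
pOH = 14 - 1.27
pOH = 12.73

12.73


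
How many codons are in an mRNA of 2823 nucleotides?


codons = nucleotides / 3
codons = 2823 / 3 = 941

941


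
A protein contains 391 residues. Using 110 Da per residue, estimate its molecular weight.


MW = n_residues * 110 Da
MW = 391 * 110
MW = 43010 Da

43010 Da


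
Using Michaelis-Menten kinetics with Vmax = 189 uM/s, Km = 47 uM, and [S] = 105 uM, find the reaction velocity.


v = Vmax * [S] / (Km + [S])
v = 189 * 105 / (47 + 105)
v = 130.5592 uM/s

130.5592 uM/s


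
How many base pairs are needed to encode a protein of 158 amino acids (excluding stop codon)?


Each amino acid = 1 codon = 3 bp
bp = 158 * 3 = 474 bp

474 bp


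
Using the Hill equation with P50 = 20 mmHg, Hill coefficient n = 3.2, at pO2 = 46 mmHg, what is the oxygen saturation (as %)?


Y = pO2^n / (P50^n + pO2^n)
Y = 46^3.2 / (20^3.2 + 46^3.2)
Y = 93.49%

93.49%


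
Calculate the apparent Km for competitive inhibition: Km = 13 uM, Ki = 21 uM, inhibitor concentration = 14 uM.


Km_app = Km * (1 + [I]/Ki)
Km_app = 13 * (1 + 14/21)
Km_app = 21.6667 uM

21.6667 uM


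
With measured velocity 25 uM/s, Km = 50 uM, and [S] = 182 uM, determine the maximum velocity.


Vmax = v * (Km + [S]) / [S]
Vmax = 25 * (50 + 182) / 182
Vmax = 31.8681 uM/s

31.8681 uM/s


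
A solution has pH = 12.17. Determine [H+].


[H+] = 10^(-pH)
[H+] = 10^(-12.17)
[H+] = 6.761e-13 M

6.761e-13 M


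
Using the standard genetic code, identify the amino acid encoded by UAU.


Standard genetic code lookup.
Codon UAU -> Tyr

Tyr


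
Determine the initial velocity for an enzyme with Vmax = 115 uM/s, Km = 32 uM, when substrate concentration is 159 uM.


v = Vmax * [S] / (Km + [S])
v = 115 * 159 / (32 + 159)
v = 95.733 uM/s

95.733 uM/s


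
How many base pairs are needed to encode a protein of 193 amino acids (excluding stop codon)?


Each amino acid = 1 codon = 3 bp
bp = 193 * 3 = 579 bp

579 bp


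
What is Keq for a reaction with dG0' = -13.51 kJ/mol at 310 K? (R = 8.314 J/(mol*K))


Keq = exp(-dG0 * 1000 / (R * T))
Keq = exp(-(-13.51) * 1000 / (8.314 * 310))
Keq = 189.0173

189.0173


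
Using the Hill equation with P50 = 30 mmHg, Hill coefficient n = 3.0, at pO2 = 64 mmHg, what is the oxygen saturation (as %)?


Y = pO2^n / (P50^n + pO2^n)
Y = 64^3.0 / (30^3.0 + 64^3.0)
Y = 90.66%

90.66%


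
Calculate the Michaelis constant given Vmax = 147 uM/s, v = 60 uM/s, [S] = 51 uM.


Km = [S] * (Vmax - v) / v
Km = 51 * (147 - 60) / 60
Km = 73.95 uM

73.95 uM


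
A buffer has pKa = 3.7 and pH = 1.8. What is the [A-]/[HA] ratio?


[A-]/[HA] = 10^(pH - pKa)
= 10^(1.8 - 3.7)
= 0.0126

0.0126


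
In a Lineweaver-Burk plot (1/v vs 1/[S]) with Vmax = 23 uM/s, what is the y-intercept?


y-intercept = 1/Vmax
= 1/23
= 0.0435 s/uM

0.0435 s/uM


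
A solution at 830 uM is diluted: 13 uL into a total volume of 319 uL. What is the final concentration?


C2 = C1 * V1 / V2
C2 = 830 * 13 / 319
C2 = 33.8245 uM

33.8245 uM


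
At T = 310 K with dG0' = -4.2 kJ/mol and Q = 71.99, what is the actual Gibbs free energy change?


dG = dG0' + RT * ln(Q) / 1000
dG = -4.2 + 8.314 * 310 * ln(71.99) / 1000
dG = 6.8221 kJ/mol

6.8221 kJ/mol


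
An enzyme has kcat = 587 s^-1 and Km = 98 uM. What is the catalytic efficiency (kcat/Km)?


Catalytic efficiency = kcat / Km
= 587 / 98
= 5.9898 uM^-1*s^-1

5.9898 uM^-1*s^-1


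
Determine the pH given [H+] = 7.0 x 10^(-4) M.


pH = -log10([H+])
pH = -log10(7.0 x 10^(-4))
pH = 3.1549

3.1549


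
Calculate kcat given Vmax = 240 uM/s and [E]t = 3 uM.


kcat = Vmax / [E]t
kcat = 240 / 3
kcat = 80.0 s^-1

80.0 s^-1


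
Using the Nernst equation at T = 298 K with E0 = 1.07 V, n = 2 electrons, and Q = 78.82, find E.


E = E0 - (RT/nF) * ln(Q)
E = 1.07 - (8.314 * 298 / (2 * 96485)) * ln(78.82)
E = 1.0139 V

1.0139 V


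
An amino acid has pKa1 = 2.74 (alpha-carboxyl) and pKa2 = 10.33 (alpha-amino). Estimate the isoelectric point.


pI = (pKa1 + pKa2) / 2
pI = (2.74 + 10.33) / 2
pI = 6.535

6.535


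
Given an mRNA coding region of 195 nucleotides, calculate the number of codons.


codons = nucleotides / 3
codons = 195 / 3 = 65

65


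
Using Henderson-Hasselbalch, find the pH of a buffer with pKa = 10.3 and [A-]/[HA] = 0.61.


pH = pKa + log10([A-]/[HA])
pH = 10.3 + log10(0.61)
pH = 10.0853

10.0853


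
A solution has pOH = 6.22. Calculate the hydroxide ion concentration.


[OH-] = 10^(-pOH)
[OH-] = 10^(-6.22)
[OH-] = 6.026e-07 M

6.026e-07 M


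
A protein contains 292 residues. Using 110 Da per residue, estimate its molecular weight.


MW = n_residues * 110 Da
MW = 292 * 110
MW = 32120 Da

32120 Da


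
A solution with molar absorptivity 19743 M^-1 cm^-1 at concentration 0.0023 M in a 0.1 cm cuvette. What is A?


A = epsilon * c * l
A = 19743 * 0.0023 * 0.1
A = 4.5409

4.5409


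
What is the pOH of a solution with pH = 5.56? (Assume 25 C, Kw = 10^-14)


pOH = 14 - pH
pOH = 14 - 5.56
pOH = 8.44

8.44


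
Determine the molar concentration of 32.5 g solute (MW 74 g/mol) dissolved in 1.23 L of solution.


C = (mass / MW) / volume
C = (32.5 / 74) / 1.23
C = 0.3571 M

0.3571 M


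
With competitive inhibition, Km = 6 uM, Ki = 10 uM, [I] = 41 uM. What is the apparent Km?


Km_app = Km * (1 + [I]/Ki)
Km_app = 6 * (1 + 41/10)
Km_app = 30.6 uM

30.6 uM


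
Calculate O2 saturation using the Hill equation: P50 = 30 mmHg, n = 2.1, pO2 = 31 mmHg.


Y = pO2^n / (P50^n + pO2^n)
Y = 31^2.1 / (30^2.1 + 31^2.1)
Y = 51.72%

51.72%


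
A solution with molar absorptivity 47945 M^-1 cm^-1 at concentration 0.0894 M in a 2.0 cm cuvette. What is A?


A = epsilon * c * l
A = 47945 * 0.0894 * 2.0
A = 8572.566

8572.566


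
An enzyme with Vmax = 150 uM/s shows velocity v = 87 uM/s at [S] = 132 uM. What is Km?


Km = [S] * (Vmax - v) / v
Km = 132 * (150 - 87) / 87
Km = 95.5862 uM

95.5862 uM


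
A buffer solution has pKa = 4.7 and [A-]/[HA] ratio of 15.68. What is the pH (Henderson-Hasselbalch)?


pH = pKa + log10([A-]/[HA])
pH = 4.7 + log10(15.68)
pH = 5.8953

5.8953


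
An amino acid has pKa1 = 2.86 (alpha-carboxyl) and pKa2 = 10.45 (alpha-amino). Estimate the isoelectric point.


pI = (pKa1 + pKa2) / 2
pI = (2.86 + 10.45) / 2
pI = 6.655

6.655


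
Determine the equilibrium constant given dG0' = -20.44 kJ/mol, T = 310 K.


Keq = exp(-dG0 * 1000 / (R * T))
Keq = exp(-(-20.44) * 1000 / (8.314 * 310))
Keq = 2781.254

2781.254


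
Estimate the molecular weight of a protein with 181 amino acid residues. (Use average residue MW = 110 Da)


MW = n_residues * 110 Da
MW = 181 * 110
MW = 19910 Da

19910 Da


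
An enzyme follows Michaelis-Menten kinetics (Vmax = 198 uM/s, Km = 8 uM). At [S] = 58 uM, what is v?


v = Vmax * [S] / (Km + [S])
v = 198 * 58 / (8 + 58)
v = 174.0 uM/s

174.0 uM/s


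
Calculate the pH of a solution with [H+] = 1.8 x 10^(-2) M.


pH = -log10([H+])
pH = -log10(1.8 x 10^(-2))
pH = 1.7447

1.7447


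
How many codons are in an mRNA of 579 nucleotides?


codons = nucleotides / 3
codons = 579 / 3 = 193

193


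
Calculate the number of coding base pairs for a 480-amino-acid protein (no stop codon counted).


Each amino acid = 1 codon = 3 bp
bp = 480 * 3 = 1440 bp

1440 bp


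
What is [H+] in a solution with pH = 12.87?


[H+] = 10^(-pH)
[H+] = 10^(-12.87)
[H+] = 1.349e-13 M

1.349e-13 M


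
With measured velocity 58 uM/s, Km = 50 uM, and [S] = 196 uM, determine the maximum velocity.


Vmax = v * (Km + [S]) / [S]
Vmax = 58 * (50 + 196) / 196
Vmax = 72.7959 uM/s

72.7959 uM/s


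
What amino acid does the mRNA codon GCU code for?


Standard genetic code lookup.
Codon GCU -> Ala

Ala


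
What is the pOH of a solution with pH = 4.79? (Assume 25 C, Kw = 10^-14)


pOH = 14 - pH
pOH = 14 - 4.79
pOH = 9.21

9.21


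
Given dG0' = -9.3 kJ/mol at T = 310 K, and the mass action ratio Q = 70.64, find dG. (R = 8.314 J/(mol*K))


dG = dG0' + RT * ln(Q) / 1000
dG = -9.3 + 8.314 * 310 * ln(70.64) / 1000
dG = 1.6733 kJ/mol

1.6733 kJ/mol


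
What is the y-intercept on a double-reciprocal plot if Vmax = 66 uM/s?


y-intercept = 1/Vmax
= 1/66
= 0.0152 s/uM

0.0152 s/uM


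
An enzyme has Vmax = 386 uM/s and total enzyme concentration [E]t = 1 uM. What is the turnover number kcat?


kcat = Vmax / [E]t
kcat = 386 / 1
kcat = 386.0 s^-1

386.0 s^-1


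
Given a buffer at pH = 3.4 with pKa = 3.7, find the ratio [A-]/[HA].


[A-]/[HA] = 10^(pH - pKa)
= 10^(3.4 - 3.7)
= 0.5012

0.5012


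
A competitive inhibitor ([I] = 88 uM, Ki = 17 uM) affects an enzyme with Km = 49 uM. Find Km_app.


Km_app = Km * (1 + [I]/Ki)
Km_app = 49 * (1 + 88/17)
Km_app = 302.6471 uM

302.6471 uM


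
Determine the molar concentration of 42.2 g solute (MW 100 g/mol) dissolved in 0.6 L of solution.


C = (mass / MW) / volume
C = (42.2 / 100) / 0.6
C = 0.7033 M

0.7033 M


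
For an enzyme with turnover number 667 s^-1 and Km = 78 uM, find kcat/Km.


Catalytic efficiency = kcat / Km
= 667 / 78
= 8.5513 uM^-1*s^-1

8.5513 uM^-1*s^-1


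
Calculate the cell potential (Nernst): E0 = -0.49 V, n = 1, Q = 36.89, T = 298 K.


E = E0 - (RT/nF) * ln(Q)
E = -0.49 - (8.314 * 298 / (1 * 96485)) * ln(36.89)
E = -0.5826 V

-0.5826 V


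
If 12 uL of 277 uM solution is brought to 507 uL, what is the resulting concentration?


C2 = C1 * V1 / V2
C2 = 277 * 12 / 507
C2 = 6.5562 uM

6.5562 uM


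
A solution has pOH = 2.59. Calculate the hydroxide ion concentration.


[OH-] = 10^(-pOH)
[OH-] = 10^(-2.59)
[OH-] = 0.0026 M

0.0026 M


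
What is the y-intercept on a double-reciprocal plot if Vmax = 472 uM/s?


y-intercept = 1/Vmax
= 1/472
= 0.0021 s/uM

0.0021 s/uM


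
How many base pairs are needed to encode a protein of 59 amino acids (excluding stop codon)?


Each amino acid = 1 codon = 3 bp
bp = 59 * 3 = 177 bp

177 bp


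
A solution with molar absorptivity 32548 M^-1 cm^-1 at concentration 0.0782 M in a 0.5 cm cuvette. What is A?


A = epsilon * c * l
A = 32548 * 0.0782 * 0.5
A = 1272.6268

1272.6268


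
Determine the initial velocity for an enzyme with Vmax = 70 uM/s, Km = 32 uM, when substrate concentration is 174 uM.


v = Vmax * [S] / (Km + [S])
v = 70 * 174 / (32 + 174)
v = 59.1262 uM/s

59.1262 uM/s


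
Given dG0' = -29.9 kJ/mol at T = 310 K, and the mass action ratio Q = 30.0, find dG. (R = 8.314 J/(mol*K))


dG = dG0' + RT * ln(Q) / 1000
dG = -29.9 + 8.314 * 310 * ln(30.0) / 1000
dG = -21.134 kJ/mol

-21.134 kJ/mol


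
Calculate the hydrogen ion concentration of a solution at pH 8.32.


[H+] = 10^(-pH)
[H+] = 10^(-8.32)
[H+] = 4.786e-09 M

4.786e-09 M


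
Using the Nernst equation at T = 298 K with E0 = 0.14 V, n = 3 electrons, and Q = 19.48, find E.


E = E0 - (RT/nF) * ln(Q)
E = 0.14 - (8.314 * 298 / (3 * 96485)) * ln(19.48)
E = 0.1146 V

0.1146 V


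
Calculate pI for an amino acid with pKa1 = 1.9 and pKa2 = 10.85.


pI = (pKa1 + pKa2) / 2
pI = (1.9 + 10.85) / 2
pI = 6.375

6.375


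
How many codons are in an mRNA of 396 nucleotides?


codons = nucleotides / 3
codons = 396 / 3 = 132

132


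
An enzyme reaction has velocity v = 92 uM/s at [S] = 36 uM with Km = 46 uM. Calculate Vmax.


Vmax = v * (Km + [S]) / [S]
Vmax = 92 * (46 + 36) / 36
Vmax = 209.5556 uM/s

209.5556 uM/s


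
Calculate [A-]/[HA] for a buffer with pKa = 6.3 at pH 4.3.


[A-]/[HA] = 10^(pH - pKa)
= 10^(4.3 - 6.3)
= 0.01

0.01


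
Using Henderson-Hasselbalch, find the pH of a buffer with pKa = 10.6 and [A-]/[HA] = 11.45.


pH = pKa + log10([A-]/[HA])
pH = 10.6 + log10(11.45)
pH = 11.6588

11.6588


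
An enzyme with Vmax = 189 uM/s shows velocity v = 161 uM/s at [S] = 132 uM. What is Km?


Km = [S] * (Vmax - v) / v
Km = 132 * (189 - 161) / 161
Km = 22.9565 uM

22.9565 uM


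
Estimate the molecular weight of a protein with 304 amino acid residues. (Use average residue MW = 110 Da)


MW = n_residues * 110 Da
MW = 304 * 110
MW = 33440 Da

33440 Da


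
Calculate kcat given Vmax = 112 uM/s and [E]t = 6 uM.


kcat = Vmax / [E]t
kcat = 112 / 6
kcat = 18.6667 s^-1

18.6667 s^-1


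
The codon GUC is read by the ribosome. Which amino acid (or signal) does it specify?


Standard genetic code lookup.
Codon GUC -> Val

Val


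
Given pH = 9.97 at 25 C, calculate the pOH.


pOH = 14 - pH
pOH = 14 - 9.97
pOH = 4.03

4.03


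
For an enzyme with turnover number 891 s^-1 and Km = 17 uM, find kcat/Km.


Catalytic efficiency = kcat / Km
= 891 / 17
= 52.4118 uM^-1*s^-1

52.4118 uM^-1*s^-1


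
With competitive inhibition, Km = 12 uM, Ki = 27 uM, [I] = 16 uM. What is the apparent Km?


Km_app = Km * (1 + [I]/Ki)
Km_app = 12 * (1 + 16/27)
Km_app = 19.1111 uM

19.1111 uM


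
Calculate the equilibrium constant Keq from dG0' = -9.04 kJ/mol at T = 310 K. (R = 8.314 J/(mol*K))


Keq = exp(-dG0 * 1000 / (R * T))
Keq = exp(-(-9.04) * 1000 / (8.314 * 310))
Keq = 33.3645

33.3645


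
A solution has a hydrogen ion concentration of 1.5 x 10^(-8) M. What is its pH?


pH = -log10([H+])
pH = -log10(1.5 x 10^(-8))
pH = 7.8239

7.8239


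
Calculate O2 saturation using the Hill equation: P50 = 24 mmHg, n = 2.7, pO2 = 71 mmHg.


Y = pO2^n / (P50^n + pO2^n)
Y = 71^2.7 / (24^2.7 + 71^2.7)
Y = 94.92%

94.92%


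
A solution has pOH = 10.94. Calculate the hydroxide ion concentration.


[OH-] = 10^(-pOH)
[OH-] = 10^(-10.94)
[OH-] = 1.148e-11 M

1.148e-11 M


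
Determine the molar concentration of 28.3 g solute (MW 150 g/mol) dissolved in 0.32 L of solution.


C = (mass / MW) / volume
C = (28.3 / 150) / 0.32
C = 0.5896 M

0.5896 M


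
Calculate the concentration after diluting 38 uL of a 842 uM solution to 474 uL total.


C2 = C1 * V1 / V2
C2 = 842 * 38 / 474
C2 = 67.5021 uM

67.5021 uM


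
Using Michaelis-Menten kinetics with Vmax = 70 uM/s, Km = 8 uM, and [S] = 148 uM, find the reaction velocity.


v = Vmax * [S] / (Km + [S])
v = 70 * 148 / (8 + 148)
v = 66.4103 uM/s

66.4103 uM/s


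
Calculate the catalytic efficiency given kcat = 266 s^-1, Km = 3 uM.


Catalytic efficiency = kcat / Km
= 266 / 3
= 88.6667 uM^-1*s^-1

88.6667 uM^-1*s^-1


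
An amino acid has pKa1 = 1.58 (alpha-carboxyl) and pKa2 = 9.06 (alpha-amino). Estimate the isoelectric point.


pI = (pKa1 + pKa2) / 2
pI = (1.58 + 9.06) / 2
pI = 5.32

5.32


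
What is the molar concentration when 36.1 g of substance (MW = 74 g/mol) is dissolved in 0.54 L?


C = (mass / MW) / volume
C = (36.1 / 74) / 0.54
C = 0.9034 M

0.9034 M


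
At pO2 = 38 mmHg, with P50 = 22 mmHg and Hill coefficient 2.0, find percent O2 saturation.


Y = pO2^n / (P50^n + pO2^n)
Y = 38^2.0 / (22^2.0 + 38^2.0)
Y = 74.9%

74.9%


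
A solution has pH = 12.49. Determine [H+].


[H+] = 10^(-pH)
[H+] = 10^(-12.49)
[H+] = 3.236e-13 M

3.236e-13 M


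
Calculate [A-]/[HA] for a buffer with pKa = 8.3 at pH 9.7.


[A-]/[HA] = 10^(pH - pKa)
= 10^(9.7 - 8.3)
= 25.1189

25.1189


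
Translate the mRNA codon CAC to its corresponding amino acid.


Standard genetic code lookup.
Codon CAC -> His

His


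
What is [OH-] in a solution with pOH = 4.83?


[OH-] = 10^(-pOH)
[OH-] = 10^(-4.83)
[OH-] = 1.479e-05 M

1.479e-05 M


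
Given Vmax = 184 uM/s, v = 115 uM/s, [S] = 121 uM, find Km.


Km = [S] * (Vmax - v) / v
Km = 121 * (184 - 115) / 115
Km = 72.6 uM

72.6 uM


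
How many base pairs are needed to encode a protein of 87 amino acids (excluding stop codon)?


Each amino acid = 1 codon = 3 bp
bp = 87 * 3 = 261 bp

261 bp


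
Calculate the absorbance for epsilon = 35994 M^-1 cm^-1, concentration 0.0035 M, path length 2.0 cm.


A = epsilon * c * l
A = 35994 * 0.0035 * 2.0
A = 251.958

251.958


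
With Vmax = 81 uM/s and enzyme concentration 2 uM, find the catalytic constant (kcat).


kcat = Vmax / [E]t
kcat = 81 / 2
kcat = 40.5 s^-1

40.5 s^-1


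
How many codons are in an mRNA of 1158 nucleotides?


codons = nucleotides / 3
codons = 1158 / 3 = 386

386


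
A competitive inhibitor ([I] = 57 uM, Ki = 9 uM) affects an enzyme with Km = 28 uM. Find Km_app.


Km_app = Km * (1 + [I]/Ki)
Km_app = 28 * (1 + 57/9)
Km_app = 205.3333 uM

205.3333 uM


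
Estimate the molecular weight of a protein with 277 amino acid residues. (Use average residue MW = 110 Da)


MW = n_residues * 110 Da
MW = 277 * 110
MW = 30470 Da

30470 Da


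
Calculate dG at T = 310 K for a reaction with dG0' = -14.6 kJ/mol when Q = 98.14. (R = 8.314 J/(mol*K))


dG = dG0' + RT * ln(Q) / 1000
dG = -14.6 + 8.314 * 310 * ln(98.14) / 1000
dG = -2.7793 kJ/mol

-2.7793 kJ/mol


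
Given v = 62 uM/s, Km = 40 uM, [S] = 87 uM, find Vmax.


Vmax = v * (Km + [S]) / [S]
Vmax = 62 * (40 + 87) / 87
Vmax = 90.5057 uM/s

90.5057 uM/s


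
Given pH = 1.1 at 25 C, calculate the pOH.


pOH = 14 - pH
pOH = 14 - 1.1
pOH = 12.9

12.9


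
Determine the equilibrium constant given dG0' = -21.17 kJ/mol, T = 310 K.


Keq = exp(-dG0 * 1000 / (R * T))
Keq = exp(-(-21.17) * 1000 / (8.314 * 310))
Keq = 3691.8942

3691.8942


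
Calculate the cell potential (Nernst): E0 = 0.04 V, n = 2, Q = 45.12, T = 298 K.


E = E0 - (RT/nF) * ln(Q)
E = 0.04 - (8.314 * 298 / (2 * 96485)) * ln(45.12)
E = -0.0089 V

-0.0089 V


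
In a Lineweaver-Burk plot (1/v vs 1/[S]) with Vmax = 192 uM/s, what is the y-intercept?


y-intercept = 1/Vmax
= 1/192
= 0.0052 s/uM

0.0052 s/uM


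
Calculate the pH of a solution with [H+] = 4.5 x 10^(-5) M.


pH = -log10([H+])
pH = -log10(4.5 x 10^(-5))
pH = 4.3468

4.3468


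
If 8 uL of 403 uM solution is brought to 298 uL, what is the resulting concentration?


C2 = C1 * V1 / V2
C2 = 403 * 8 / 298
C2 = 10.8188 uM

10.8188 uM


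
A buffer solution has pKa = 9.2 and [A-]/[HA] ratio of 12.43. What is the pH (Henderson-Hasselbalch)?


pH = pKa + log10([A-]/[HA])
pH = 9.2 + log10(12.43)
pH = 10.2945

10.2945


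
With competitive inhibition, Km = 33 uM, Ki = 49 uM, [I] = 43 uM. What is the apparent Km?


Km_app = Km * (1 + [I]/Ki)
Km_app = 33 * (1 + 43/49)
Km_app = 61.9592 uM

61.9592 uM


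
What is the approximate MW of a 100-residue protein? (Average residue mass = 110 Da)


MW = n_residues * 110 Da
MW = 100 * 110
MW = 11000 Da

11000 Da


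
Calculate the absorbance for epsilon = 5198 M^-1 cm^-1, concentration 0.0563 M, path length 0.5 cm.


A = epsilon * c * l
A = 5198 * 0.0563 * 0.5
A = 146.3237

146.3237


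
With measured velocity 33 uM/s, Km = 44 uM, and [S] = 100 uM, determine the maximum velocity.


Vmax = v * (Km + [S]) / [S]
Vmax = 33 * (44 + 100) / 100
Vmax = 47.52 uM/s

47.52 uM/s


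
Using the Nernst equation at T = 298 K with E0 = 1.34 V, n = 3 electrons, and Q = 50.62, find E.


E = E0 - (RT/nF) * ln(Q)
E = 1.34 - (8.314 * 298 / (3 * 96485)) * ln(50.62)
E = 1.3064 V

1.3064 V


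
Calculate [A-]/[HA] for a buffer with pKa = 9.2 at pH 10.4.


[A-]/[HA] = 10^(pH - pKa)
= 10^(10.4 - 9.2)
= 15.8489

15.8489


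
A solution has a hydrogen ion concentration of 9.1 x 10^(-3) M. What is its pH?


pH = -log10([H+])
pH = -log10(9.1 x 10^(-3))
pH = 2.041

2.041


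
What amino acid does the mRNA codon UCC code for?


Standard genetic code lookup.
Codon UCC -> Ser

Ser


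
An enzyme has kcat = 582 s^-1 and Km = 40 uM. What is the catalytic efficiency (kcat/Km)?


Catalytic efficiency = kcat / Km
= 582 / 40
= 14.55 uM^-1*s^-1

14.55 uM^-1*s^-1


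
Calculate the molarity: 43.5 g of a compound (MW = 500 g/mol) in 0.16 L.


C = (mass / MW) / volume
C = (43.5 / 500) / 0.16
C = 0.5437 M

0.5437 M


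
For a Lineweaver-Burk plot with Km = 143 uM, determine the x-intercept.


x-intercept = -1/Km
= -1/143
= -0.007 1/uM

-0.007 1/uM


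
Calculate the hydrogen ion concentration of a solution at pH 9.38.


[H+] = 10^(-pH)
[H+] = 10^(-9.38)
[H+] = 4.169e-10 M

4.169e-10 M


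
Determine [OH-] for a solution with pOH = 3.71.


[OH-] = 10^(-pOH)
[OH-] = 10^(-3.71)
[OH-] = 1.950e-04 M

1.950e-04 M


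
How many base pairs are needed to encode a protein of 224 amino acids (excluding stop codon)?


Each amino acid = 1 codon = 3 bp
bp = 224 * 3 = 672 bp

672 bp


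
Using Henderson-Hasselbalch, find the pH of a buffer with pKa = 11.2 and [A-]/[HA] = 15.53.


pH = pKa + log10([A-]/[HA])
pH = 11.2 + log10(15.53)
pH = 12.3912

12.3912


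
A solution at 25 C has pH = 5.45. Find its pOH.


pOH = 14 - pH
pOH = 14 - 5.45
pOH = 8.55

8.55


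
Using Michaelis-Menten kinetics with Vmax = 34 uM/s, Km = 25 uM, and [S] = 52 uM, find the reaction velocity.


v = Vmax * [S] / (Km + [S])
v = 34 * 52 / (25 + 52)
v = 22.961 uM/s

22.961 uM/s


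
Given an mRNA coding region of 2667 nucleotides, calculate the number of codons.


codons = nucleotides / 3
codons = 2667 / 3 = 889

889


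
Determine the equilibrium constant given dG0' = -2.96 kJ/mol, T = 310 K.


Keq = exp(-dG0 * 1000 / (R * T))
Keq = exp(-(-2.96) * 1000 / (8.314 * 310))
Keq = 3.1534

3.1534


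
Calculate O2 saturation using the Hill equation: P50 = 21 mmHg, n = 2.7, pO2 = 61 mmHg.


Y = pO2^n / (P50^n + pO2^n)
Y = 61^2.7 / (21^2.7 + 61^2.7)
Y = 94.68%

94.68%


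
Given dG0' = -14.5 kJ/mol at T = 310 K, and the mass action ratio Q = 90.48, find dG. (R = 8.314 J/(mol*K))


dG = dG0' + RT * ln(Q) / 1000
dG = -14.5 + 8.314 * 310 * ln(90.48) / 1000
dG = -2.8888 kJ/mol

-2.8888 kJ/mol


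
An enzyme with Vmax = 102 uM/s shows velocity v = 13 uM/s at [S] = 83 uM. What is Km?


Km = [S] * (Vmax - v) / v
Km = 83 * (102 - 13) / 13
Km = 568.2308 uM

568.2308 uM


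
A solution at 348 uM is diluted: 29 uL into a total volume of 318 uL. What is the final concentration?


C2 = C1 * V1 / V2
C2 = 348 * 29 / 318
C2 = 31.7358 uM

31.7358 uM


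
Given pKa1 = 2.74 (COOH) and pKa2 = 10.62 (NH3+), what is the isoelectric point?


pI = (pKa1 + pKa2) / 2
pI = (2.74 + 10.62) / 2
pI = 6.68

6.68


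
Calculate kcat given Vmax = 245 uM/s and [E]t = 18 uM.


kcat = Vmax / [E]t
kcat = 245 / 18
kcat = 13.6111 s^-1

13.6111 s^-1


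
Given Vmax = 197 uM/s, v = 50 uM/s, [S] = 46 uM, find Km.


Km = [S] * (Vmax - v) / v
Km = 46 * (197 - 50) / 50
Km = 135.24 uM

135.24 uM


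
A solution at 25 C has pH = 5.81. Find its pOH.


pOH = 14 - pH
pOH = 14 - 5.81
pOH = 8.19

8.19


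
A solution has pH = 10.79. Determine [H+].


[H+] = 10^(-pH)
[H+] = 10^(-10.79)
[H+] = 1.622e-11 M

1.622e-11 M


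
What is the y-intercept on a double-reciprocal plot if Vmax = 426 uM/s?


y-intercept = 1/Vmax
= 1/426
= 0.0023 s/uM

0.0023 s/uM


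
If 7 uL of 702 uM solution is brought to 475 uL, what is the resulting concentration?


C2 = C1 * V1 / V2
C2 = 702 * 7 / 475
C2 = 10.3453 uM

10.3453 uM


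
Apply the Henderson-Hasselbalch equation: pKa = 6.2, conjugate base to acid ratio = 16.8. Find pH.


pH = pKa + log10([A-]/[HA])
pH = 6.2 + log10(16.8)
pH = 7.4253

7.4253


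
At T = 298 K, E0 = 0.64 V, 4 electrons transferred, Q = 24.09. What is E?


E = E0 - (RT/nF) * ln(Q)
E = 0.64 - (8.314 * 298 / (4 * 96485)) * ln(24.09)
E = 0.6196 V

0.6196 V


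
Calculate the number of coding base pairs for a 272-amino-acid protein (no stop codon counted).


Each amino acid = 1 codon = 3 bp
bp = 272 * 3 = 816 bp

816 bp


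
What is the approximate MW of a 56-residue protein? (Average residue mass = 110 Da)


MW = n_residues * 110 Da
MW = 56 * 110
MW = 6160 Da

6160 Da


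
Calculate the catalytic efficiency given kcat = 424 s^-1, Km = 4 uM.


Catalytic efficiency = kcat / Km
= 424 / 4
= 106.0 uM^-1*s^-1

106.0 uM^-1*s^-1


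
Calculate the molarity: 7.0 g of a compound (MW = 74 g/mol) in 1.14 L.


C = (mass / MW) / volume
C = (7.0 / 74) / 1.14
C = 0.083 M

0.083 M


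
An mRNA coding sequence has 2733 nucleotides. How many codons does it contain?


codons = nucleotides / 3
codons = 2733 / 3 = 911

911


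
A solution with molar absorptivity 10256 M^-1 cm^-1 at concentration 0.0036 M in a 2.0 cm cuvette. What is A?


A = epsilon * c * l
A = 10256 * 0.0036 * 2.0
A = 73.8432

73.8432


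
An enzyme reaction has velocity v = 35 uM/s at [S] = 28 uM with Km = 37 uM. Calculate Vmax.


Vmax = v * (Km + [S]) / [S]
Vmax = 35 * (37 + 28) / 28
Vmax = 81.25 uM/s

81.25 uM/s


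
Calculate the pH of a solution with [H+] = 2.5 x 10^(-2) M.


pH = -log10([H+])
pH = -log10(2.5 x 10^(-2))
pH = 1.6021

1.6021


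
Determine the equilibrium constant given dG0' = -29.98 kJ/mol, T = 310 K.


Keq = exp(-dG0 * 1000 / (R * T))
Keq = exp(-(-29.98) * 1000 / (8.314 * 310))
Keq = 112662.046

112662.046


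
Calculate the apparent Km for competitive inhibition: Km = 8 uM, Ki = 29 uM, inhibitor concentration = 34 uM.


Km_app = Km * (1 + [I]/Ki)
Km_app = 8 * (1 + 34/29)
Km_app = 17.3793 uM

17.3793 uM


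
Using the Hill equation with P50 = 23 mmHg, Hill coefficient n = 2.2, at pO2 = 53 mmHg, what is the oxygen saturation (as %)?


Y = pO2^n / (P50^n + pO2^n)
Y = 53^2.2 / (23^2.2 + 53^2.2)
Y = 86.25%

86.25%
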